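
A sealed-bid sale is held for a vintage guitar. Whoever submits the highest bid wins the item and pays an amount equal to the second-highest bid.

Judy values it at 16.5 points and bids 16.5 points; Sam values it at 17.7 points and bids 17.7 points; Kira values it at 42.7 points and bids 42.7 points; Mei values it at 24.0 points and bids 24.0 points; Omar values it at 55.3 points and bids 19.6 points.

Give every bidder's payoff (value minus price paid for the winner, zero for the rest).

Payoffs: Judy 0.0 points, Sam 0.0 points, Kira 18.7 points, Mei 0.0 points, Omar 0.0 points.

Bids in descending order: Kira 42.7 points, then Mei 24.0 points, then Omar 19.6 points, then Sam 17.7 points, then Judy 16.5 points.
Kira has the top bid and wins; the price is the second-highest bid, 24.0 points.
Kira's payoff = 42.7 points − 24.0 points = 18.7 points. All other bidders lose, so their payoff is 0.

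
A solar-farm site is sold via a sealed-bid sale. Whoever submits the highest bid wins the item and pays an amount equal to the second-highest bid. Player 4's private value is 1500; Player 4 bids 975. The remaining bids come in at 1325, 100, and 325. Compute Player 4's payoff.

Highest competing bid: 1325.
Player 4's bid 975 is not the highest, so Player 4 loses, pays nothing, and earns zero payoff.

The bidder's payoff: 0.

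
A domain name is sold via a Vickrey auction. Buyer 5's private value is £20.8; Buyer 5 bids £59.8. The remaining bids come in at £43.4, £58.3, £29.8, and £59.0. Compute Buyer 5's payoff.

Payoff = -£38.2.

Highest competing bid: £59.0.
Buyer 5's bid £59.8 is the highest overall, so Buyer 5 wins and pays the second-highest bid, £59.0.
Payoff = value − price = £20.8 − £59.0 = -£38.2.
Overbidding won the item at a price above value — truthful bidding would have avoided this loss.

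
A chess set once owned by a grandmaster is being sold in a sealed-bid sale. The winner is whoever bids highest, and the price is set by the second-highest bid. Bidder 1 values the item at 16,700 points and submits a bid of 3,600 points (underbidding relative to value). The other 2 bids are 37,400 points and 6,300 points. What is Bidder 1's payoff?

Highest competing bid: 37,400 points.
Bidder 1's bid 3,600 points is not the highest, so Bidder 1 loses, pays nothing, and earns zero payoff.

Payoff = 0 points.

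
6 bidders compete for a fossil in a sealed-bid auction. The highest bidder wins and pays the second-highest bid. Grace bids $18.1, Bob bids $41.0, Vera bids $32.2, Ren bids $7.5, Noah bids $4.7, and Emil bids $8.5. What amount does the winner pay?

$32.2

Sorted high to low: Bob $41.0, then Vera $32.2, then Grace $18.1, then Emil $8.5, then Ren $7.5, then Noah $4.7.
Bob has the highest bid, so Bob wins.
The second-highest bid is $32.2, so that is what Bob pays.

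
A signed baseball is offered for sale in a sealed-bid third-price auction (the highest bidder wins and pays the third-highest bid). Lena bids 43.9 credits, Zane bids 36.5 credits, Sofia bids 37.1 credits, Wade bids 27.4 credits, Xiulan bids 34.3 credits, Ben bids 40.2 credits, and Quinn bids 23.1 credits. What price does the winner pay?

37.1 credits

Ordered from highest: Lena 43.9 credits, then Ben 40.2 credits, then Sofia 37.1 credits, then Zane 36.5 credits, then Xiulan 34.3 credits, then Wade 27.4 credits, then Quinn 23.1 credits.
Lena is the highest bidder, so Lena wins.
Under the third-price rule, the price is the third-highest bid: 37.1 credits.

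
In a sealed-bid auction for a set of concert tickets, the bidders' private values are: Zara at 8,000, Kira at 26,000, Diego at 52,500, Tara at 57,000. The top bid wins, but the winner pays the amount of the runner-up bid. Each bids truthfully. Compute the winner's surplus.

Bids in descending order: Tara 57,000; Diego 52,500; Kira 26,000; Zara 8,000.
Tara wins with the top bid and pays the second-highest, 52,500.
Surplus = 57,000 − 52,500 = 4,500.

Winner's surplus: 4,500.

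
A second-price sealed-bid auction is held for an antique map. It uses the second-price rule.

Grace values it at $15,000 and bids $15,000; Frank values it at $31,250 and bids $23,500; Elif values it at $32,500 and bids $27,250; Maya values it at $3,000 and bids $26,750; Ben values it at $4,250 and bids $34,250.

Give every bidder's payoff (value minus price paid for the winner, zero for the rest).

Ranking the bids: Ben $34,250; Elif $27,250; Maya $26,750; Frank $23,500; Grace $15,000.
Ben has the top bid and wins; the price is the second-highest bid, $27,250.
Ben's payoff = $4,250 − $27,250 = -$23,000. All other bidders lose, so their payoff is 0.

Payoffs: Grace $0, Frank $0, Elif $0, Maya $0, Ben -$23,000.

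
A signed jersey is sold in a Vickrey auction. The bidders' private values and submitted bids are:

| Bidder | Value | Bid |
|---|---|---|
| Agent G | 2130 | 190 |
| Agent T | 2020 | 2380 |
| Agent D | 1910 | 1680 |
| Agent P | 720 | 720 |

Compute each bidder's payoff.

Agent G 0, Agent T 340, Agent D 0, Agent P 0.

Bids in descending order: Agent T 2380; Agent D 1680; Agent P 720; Agent G 190.
Agent T has the top bid and wins; the price is the second-highest bid, 1680.
Agent T's payoff = 2020 − 1680 = 340. All other bidders lose, so their payoff is 0.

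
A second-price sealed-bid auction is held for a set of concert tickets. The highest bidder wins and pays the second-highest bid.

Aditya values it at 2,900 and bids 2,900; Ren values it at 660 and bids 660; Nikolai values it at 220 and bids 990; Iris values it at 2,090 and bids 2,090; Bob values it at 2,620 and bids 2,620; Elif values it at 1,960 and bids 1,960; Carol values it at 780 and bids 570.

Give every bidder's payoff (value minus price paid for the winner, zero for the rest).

Bids in descending order: Aditya 2,900; Bob 2,620; Iris 2,090; Elif 1,960; Nikolai 990; Ren 660; Carol 570.
Aditya has the top bid and wins; the price is the second-highest bid, 2,620.
Aditya's payoff = 2,900 − 2,620 = 280. All other bidders lose, so their payoff is 0.

Aditya 280, Ren 0, Nikolai 0, Iris 0, Bob 0, Elif 0, Carol 0.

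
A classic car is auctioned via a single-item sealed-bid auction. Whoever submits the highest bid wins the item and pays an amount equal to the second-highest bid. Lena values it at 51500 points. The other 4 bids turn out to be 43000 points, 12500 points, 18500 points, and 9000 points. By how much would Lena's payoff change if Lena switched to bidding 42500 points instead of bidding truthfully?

The highest competing bid is 43000 points.
Bidding truthfully at 51500 points: Lena has the top bid, wins, and pays the second-highest bid 43000 points. Payoff = 51500 points − 43000 points = 8500 points.
Bidding 42500 points: the top bid is 43000 points (a rival), so Lena loses. Payoff = 0 points.
Change = 0 points − 8500 points = -8500 points.
Deviating from a truthful bid can only lose payoff in a second-price auction — never gain.

-8500 points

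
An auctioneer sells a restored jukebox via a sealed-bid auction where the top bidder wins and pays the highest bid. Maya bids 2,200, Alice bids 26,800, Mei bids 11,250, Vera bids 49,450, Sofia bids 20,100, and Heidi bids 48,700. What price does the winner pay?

49,450

Sorted high to low: Vera 49,450 > Heidi 48,700 > Alice 26,800 > Sofia 20,100 > Mei 11,250 > Maya 2,200.
Vera is the highest bidder, so Vera wins.
Under the first-price rule, the price is the highest bid: 49,450.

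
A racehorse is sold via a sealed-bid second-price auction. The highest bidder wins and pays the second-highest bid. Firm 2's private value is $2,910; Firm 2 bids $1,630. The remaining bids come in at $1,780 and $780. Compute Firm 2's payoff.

Highest competing bid: $1,780.
Firm 2's bid $1,630 is not the highest, so Firm 2 loses, pays nothing, and earns zero payoff.

The bidder's payoff: $0.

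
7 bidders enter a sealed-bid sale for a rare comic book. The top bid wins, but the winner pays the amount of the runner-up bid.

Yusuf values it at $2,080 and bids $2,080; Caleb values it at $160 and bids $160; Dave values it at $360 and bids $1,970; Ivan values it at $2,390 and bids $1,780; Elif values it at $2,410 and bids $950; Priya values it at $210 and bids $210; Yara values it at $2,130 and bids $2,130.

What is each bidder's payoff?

Payoffs: Yusuf $0, Caleb $0, Dave $0, Ivan $0, Elif $0, Priya $0, Yara $50.

Bids in descending order: Yara $2,130, then Yusuf $2,080, then Dave $1,970, then Ivan $1,780, then Elif $950, then Priya $210, then Caleb $160.
Yara has the top bid and wins; the price is the second-highest bid, $2,080.
Yara's payoff = $2,130 − $2,080 = $50. All other bidders lose, so their payoff is 0.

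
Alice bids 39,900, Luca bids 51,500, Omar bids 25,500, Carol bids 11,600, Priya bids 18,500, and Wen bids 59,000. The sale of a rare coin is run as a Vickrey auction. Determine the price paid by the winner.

Ordered from highest: Wen 59,000; Luca 51,500; Alice 39,900; Omar 25,500; Priya 18,500; Carol 11,600.
Wen has the highest bid, so Wen wins.
The second-highest bid is 51,500, so that is what Wen pays.

Price paid: 51,500.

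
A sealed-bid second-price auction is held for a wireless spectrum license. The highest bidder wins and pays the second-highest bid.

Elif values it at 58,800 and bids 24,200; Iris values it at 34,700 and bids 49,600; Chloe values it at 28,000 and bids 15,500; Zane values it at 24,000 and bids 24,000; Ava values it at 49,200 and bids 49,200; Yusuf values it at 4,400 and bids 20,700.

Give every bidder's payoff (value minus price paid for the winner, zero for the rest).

Ordered from highest: Iris 49,600, then Ava 49,200, then Elif 24,200, then Zane 24,000, then Yusuf 20,700, then Chloe 15,500.
Iris has the top bid and wins; the price is the second-highest bid, 49,200.
Iris's payoff = 34,700 − 49,200 = -14,500. All other bidders lose, so their payoff is 0.

Elif 0, Iris -14,500, Chloe 0, Zane 0, Ava 0, Yusuf 0.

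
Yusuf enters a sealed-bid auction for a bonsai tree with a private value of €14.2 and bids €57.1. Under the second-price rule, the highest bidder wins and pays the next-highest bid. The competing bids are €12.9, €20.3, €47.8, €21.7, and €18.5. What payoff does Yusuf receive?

Highest competing bid: €47.8.
Yusuf's bid €57.1 is the highest overall, so Yusuf wins and pays the second-highest bid, €47.8.
Payoff = value − price = €14.2 − €47.8 = -€33.6.
Overbidding won the item at a price above value — truthful bidding would have avoided this loss.

Yusuf's payoff: -€33.6.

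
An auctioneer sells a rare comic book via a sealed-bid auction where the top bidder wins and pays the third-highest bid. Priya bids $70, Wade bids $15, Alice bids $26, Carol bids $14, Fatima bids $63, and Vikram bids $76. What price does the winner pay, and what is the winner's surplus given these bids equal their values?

The winner pays $63 for a surplus of $13.

Ordered from highest: Vikram $76 > Priya $70 > Fatima $63 > Alice $26 > Wade $15 > Carol $14.
Vikram is the highest bidder, so Vikram wins.
Under the third-price rule, the price is the third-highest bid: $63.
Surplus = $76 − $63 = $13.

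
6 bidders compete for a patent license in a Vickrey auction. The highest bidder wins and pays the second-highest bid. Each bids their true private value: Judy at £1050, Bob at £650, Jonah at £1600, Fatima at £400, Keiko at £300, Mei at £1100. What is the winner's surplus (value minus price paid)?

Bids in descending order: Jonah £1600 > Mei £1100 > Judy £1050 > Bob £650 > Fatima £400 > Keiko £300.
Jonah wins with the top bid and pays the second-highest, £1100.
Surplus = £1600 − £1100 = £500.

Winner's surplus: £500.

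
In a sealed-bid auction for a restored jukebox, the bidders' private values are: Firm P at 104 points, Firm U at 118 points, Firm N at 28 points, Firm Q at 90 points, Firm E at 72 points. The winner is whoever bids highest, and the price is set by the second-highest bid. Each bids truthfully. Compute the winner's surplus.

Surplus = 14 points.

Bids in descending order: Firm U 118 points > Firm P 104 points > Firm Q 90 points > Firm E 72 points > Firm N 28 points.
Firm U wins with the top bid and pays the second-highest, 104 points.
Surplus = 118 points − 104 points = 14 points.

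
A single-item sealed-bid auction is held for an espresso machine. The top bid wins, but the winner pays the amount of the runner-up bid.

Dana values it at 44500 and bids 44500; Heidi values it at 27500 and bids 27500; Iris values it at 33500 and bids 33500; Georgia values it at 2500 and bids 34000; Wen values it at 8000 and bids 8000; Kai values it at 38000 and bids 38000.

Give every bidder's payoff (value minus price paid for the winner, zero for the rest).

Dana 6500, Heidi 0, Iris 0, Georgia 0, Wen 0, Kai 0.

Ranking the bids: Dana 44500 > Kai 38000 > Georgia 34000 > Iris 33500 > Heidi 27500 > Wen 8000.
Dana has the top bid and wins; the price is the second-highest bid, 38000.
Dana's payoff = 44500 − 38000 = 6500. All other bidders lose, so their payoff is 0.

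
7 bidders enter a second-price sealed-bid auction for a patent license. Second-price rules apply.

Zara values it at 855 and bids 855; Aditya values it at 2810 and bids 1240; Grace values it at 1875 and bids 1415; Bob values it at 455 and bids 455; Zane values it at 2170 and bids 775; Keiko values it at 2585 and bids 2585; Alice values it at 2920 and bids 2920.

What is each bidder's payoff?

Bids in descending order: Alice 2920, then Keiko 2585, then Grace 1415, then Aditya 1240, then Zara 855, then Zane 775, then Bob 455.
Alice has the top bid and wins; the price is the second-highest bid, 2585.
Alice's payoff = 2920 − 2585 = 335. All other bidders lose, so their payoff is 0.

Zara 0, Aditya 0, Grace 0, Bob 0, Zane 0, Keiko 0, Alice 335.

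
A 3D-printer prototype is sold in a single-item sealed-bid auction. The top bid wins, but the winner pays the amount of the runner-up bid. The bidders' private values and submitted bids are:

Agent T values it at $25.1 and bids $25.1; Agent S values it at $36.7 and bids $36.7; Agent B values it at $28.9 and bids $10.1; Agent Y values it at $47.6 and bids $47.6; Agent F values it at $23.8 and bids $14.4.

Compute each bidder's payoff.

Payoffs: Agent T $0.0, Agent S $0.0, Agent B $0.0, Agent Y $10.9, Agent F $0.0.

Ranking the bids: Agent Y $47.6 > Agent S $36.7 > Agent T $25.1 > Agent F $14.4 > Agent B $10.1.
Agent Y has the top bid and wins; the price is the second-highest bid, $36.7.
Agent Y's payoff = $47.6 − $36.7 = $10.9. All other bidders lose, so their payoff is 0.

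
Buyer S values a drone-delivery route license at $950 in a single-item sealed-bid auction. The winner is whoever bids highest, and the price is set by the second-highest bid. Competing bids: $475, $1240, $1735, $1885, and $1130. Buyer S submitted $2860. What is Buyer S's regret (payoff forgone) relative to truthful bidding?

The highest competing bid is $1885.
Bidding truthfully at $950: the top bid is $1885 (a rival), so Buyer S loses. Payoff = $0.
Bidding $2860: Buyer S has the top bid, wins, and pays the second-highest bid $1885. Payoff = $950 − $1885 = -$935.
Regret = truthful payoff − actual payoff = $0 − -$935 = $935.

Payoff forgone: $935.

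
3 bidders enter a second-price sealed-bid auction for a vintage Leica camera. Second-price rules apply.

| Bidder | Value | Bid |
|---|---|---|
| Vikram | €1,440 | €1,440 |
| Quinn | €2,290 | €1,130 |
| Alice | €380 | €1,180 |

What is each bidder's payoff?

Ordered from highest: Vikram €1,440, then Alice €1,180, then Quinn €1,130.
Vikram has the top bid and wins; the price is the second-highest bid, €1,180.
Vikram's payoff = €1,440 − €1,180 = €260. All other bidders lose, so their payoff is 0.

Vikram €260, Quinn €0, Alice €0.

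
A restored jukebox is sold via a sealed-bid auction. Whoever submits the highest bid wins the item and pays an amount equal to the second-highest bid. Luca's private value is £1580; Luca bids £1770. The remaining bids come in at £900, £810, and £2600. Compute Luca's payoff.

£0

Highest competing bid: £2600.
Luca's bid £1770 is not the highest, so Luca loses, pays nothing, and earns zero payoff.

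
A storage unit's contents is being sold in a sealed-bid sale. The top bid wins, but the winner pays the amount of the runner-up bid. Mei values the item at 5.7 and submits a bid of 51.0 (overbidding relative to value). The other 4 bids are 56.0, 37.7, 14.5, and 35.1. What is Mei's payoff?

Highest competing bid: 56.0.
Mei's bid 51.0 is not the highest, so Mei loses, pays nothing, and earns zero payoff.

Mei's payoff: 0.0.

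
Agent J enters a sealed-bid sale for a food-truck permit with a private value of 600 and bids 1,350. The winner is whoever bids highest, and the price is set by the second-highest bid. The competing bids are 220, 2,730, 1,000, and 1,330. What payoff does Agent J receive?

Payoff = 0.

Highest competing bid: 2,730.
Agent J's bid 1,350 is not the highest, so Agent J loses, pays nothing, and earns zero payoff.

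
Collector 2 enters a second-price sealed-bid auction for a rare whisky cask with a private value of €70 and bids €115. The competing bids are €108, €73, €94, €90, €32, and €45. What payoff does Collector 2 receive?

Highest competing bid: €108.
Collector 2's bid €115 is the highest overall, so Collector 2 wins and pays the second-highest bid, €108.
Payoff = value − price = €70 − €108 = -€38.
Overbidding won the item at a price above value — truthful bidding would have avoided this loss.

Payoff = -€38.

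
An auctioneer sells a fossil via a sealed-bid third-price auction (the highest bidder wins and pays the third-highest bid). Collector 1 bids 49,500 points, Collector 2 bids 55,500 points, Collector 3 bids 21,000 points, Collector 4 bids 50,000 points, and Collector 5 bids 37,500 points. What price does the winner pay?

49,500 points

Ranking the bids: Collector 2 55,500 points > Collector 4 50,000 points > Collector 1 49,500 points > Collector 5 37,500 points > Collector 3 21,000 points.
Collector 2 is the highest bidder, so Collector 2 wins.
Under the third-price rule, the price is the third-highest bid: 49,500 points.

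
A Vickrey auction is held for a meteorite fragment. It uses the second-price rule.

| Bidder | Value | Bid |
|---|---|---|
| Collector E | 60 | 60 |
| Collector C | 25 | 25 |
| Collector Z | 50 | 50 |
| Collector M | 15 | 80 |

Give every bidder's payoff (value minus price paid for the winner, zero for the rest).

Ordered from highest: Collector M 80; Collector E 60; Collector Z 50; Collector C 25.
Collector M has the top bid and wins; the price is the second-highest bid, 60.
Collector M's payoff = 15 − 60 = -45. All other bidders lose, so their payoff is 0.

Payoffs: Collector E 0, Collector C 0, Collector Z 0, Collector M -45.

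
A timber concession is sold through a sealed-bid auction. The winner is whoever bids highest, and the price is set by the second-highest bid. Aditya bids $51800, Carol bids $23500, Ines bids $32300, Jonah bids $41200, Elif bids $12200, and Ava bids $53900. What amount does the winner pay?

Bids in descending order: Ava $53900, then Aditya $51800, then Jonah $41200, then Ines $32300, then Carol $23500, then Elif $12200.
Ava has the highest bid, so Ava wins.
The second-highest bid is $51800, so that is what Ava pays.

Price paid: $51800.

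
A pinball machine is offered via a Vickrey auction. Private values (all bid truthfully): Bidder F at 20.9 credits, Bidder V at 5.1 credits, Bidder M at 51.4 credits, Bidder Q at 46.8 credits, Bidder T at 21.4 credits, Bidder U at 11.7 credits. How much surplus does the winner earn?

Winner's surplus: 4.6 credits.

Ordered from highest: Bidder M 51.4 credits, then Bidder Q 46.8 credits, then Bidder T 21.4 credits, then Bidder F 20.9 credits, then Bidder U 11.7 credits, then Bidder V 5.1 credits.
Bidder M wins with the top bid and pays the second-highest, 46.8 credits.
Surplus = 51.4 credits − 46.8 credits = 4.6 credits.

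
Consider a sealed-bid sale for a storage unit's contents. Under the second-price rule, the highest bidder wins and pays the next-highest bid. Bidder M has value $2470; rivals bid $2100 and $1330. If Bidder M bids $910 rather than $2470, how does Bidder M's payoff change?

Change in payoff: -$370.

The highest competing bid is $2100.
Bidding truthfully at $2470: Bidder M has the top bid, wins, and pays the second-highest bid $2100. Payoff = $2470 − $2100 = $370.
Bidding $910: the top bid is $2100 (a rival), so Bidder M loses. Payoff = $0.
Change = $0 − $370 = -$370.
Deviating from a truthful bid can only lose payoff in a second-price auction — never gain.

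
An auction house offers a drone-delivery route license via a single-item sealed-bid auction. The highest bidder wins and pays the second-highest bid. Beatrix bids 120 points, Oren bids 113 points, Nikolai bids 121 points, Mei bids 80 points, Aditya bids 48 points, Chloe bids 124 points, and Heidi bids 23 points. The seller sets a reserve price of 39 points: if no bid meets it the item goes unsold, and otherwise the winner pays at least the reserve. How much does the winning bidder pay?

The winner pays 121 points.

Ordered from highest: Chloe 124 points, then Nikolai 121 points, then Beatrix 120 points, then Oren 113 points, then Mei 80 points, then Aditya 48 points, then Heidi 23 points.
Chloe has the highest bid, so Chloe wins.
The second-highest bid is 121 points, which exceeds the reserve, so that sets the price.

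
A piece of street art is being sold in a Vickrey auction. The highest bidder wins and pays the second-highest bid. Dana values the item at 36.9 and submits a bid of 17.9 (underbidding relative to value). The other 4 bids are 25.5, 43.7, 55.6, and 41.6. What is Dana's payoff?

0.0

Highest competing bid: 55.6.
Dana's bid 17.9 is not the highest, so Dana loses, pays nothing, and earns zero payoff.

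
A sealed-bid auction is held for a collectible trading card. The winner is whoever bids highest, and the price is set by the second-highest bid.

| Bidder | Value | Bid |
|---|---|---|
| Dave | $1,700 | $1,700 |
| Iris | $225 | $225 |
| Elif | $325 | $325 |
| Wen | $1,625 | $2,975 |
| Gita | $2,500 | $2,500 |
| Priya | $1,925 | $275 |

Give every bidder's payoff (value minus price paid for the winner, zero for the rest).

Sorted high to low: Wen $2,975 > Gita $2,500 > Dave $1,700 > Elif $325 > Priya $275 > Iris $225.
Wen has the top bid and wins; the price is the second-highest bid, $2,500.
Wen's payoff = $1,625 − $2,500 = -$875. All other bidders lose, so their payoff is 0.

Dave $0, Iris $0, Elif $0, Wen -$875, Gita $0, Priya $0.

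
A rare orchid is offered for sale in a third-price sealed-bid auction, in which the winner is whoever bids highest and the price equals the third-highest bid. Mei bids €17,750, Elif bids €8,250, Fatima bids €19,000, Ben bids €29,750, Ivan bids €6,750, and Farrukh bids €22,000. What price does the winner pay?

Price paid: €19,000.

Bids in descending order: Ben €29,750; Farrukh €22,000; Fatima €19,000; Mei €17,750; Elif €8,250; Ivan €6,750.
Ben is the highest bidder, so Ben wins.
Under the third-price rule, the price is the third-highest bid: €19,000.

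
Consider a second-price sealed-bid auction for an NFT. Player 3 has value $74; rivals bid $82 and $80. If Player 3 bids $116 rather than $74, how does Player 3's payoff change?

Change in payoff: -$8.

The highest competing bid is $82.
Bidding truthfully at $74: the top bid is $82 (a rival), so Player 3 loses. Payoff = $0.
Bidding $116: Player 3 has the top bid, wins, and pays the second-highest bid $82. Payoff = $74 − $82 = -$8.
Change = -$8 − $0 = -$8.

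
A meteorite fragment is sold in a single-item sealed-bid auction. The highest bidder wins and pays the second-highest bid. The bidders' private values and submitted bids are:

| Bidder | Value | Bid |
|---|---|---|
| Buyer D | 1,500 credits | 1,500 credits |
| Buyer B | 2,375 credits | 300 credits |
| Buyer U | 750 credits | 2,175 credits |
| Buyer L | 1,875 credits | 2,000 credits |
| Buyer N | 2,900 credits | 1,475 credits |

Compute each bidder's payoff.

Bids in descending order: Buyer U 2,175 credits, then Buyer L 2,000 credits, then Buyer D 1,500 credits, then Buyer N 1,475 credits, then Buyer B 300 credits.
Buyer U has the top bid and wins; the price is the second-highest bid, 2,000 credits.
Buyer U's payoff = 750 credits − 2,000 credits = -1,250 credits. All other bidders lose, so their payoff is 0.

Buyer D 0 credits, Buyer B 0 credits, Buyer U -1,250 credits, Buyer L 0 credits, Buyer N 0 credits.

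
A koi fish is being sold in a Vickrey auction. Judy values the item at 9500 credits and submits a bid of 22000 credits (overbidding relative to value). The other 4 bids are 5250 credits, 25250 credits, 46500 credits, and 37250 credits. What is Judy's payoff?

Highest competing bid: 46500 credits.
Judy's bid 22000 credits is not the highest, so Judy loses, pays nothing, and earns zero payoff.

Judy's payoff: 0 credits.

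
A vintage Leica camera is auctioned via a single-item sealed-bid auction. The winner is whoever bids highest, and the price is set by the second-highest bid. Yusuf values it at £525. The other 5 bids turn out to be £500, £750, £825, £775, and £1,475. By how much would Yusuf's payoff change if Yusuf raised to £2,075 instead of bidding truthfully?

The highest competing bid is £1,475.
Bidding truthfully at £525: the top bid is £1,475 (a rival), so Yusuf loses. Payoff = £0.
Bidding £2,075: Yusuf has the top bid, wins, and pays the second-highest bid £1,475. Payoff = £525 − £1,475 = -£950.
Change = -£950 − £0 = -£950.

-£950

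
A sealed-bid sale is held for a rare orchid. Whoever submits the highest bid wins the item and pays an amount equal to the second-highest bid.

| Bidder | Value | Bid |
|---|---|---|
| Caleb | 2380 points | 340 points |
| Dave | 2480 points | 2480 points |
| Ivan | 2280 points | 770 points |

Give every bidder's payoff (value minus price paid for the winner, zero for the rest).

Payoffs: Caleb 0 points, Dave 1710 points, Ivan 0 points.

Sorted high to low: Dave 2480 points; Ivan 770 points; Caleb 340 points.
Dave has the top bid and wins; the price is the second-highest bid, 770 points.
Dave's payoff = 2480 points − 770 points = 1710 points. All other bidders lose, so their payoff is 0.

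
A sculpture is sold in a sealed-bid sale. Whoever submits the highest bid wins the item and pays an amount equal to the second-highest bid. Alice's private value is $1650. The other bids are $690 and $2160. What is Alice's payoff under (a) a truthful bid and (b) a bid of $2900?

Truthful: $0; alternative: -$510.

The highest competing bid is $2160.
Bidding truthfully at $1650: the top bid is $2160 (a rival), so Alice loses. Payoff = $0.
Bidding $2900: Alice has the top bid, wins, and pays the second-highest bid $2160. Payoff = $1650 − $2160 = -$510.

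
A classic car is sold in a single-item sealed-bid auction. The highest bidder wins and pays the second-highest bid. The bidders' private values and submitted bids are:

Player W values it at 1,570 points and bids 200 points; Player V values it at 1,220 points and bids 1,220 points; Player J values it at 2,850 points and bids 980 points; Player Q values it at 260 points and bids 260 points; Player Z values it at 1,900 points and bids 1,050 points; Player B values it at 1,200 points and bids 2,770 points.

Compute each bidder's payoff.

Bids in descending order: Player B 2,770 points; Player V 1,220 points; Player Z 1,050 points; Player J 980 points; Player Q 260 points; Player W 200 points.
Player B has the top bid and wins; the price is the second-highest bid, 1,220 points.
Player B's payoff = 1,200 points − 1,220 points = -20 points. All other bidders lose, so their payoff is 0.

Payoffs: Player W 0 points, Player V 0 points, Player J 0 points, Player Q 0 points, Player Z 0 points, Player B -20 points.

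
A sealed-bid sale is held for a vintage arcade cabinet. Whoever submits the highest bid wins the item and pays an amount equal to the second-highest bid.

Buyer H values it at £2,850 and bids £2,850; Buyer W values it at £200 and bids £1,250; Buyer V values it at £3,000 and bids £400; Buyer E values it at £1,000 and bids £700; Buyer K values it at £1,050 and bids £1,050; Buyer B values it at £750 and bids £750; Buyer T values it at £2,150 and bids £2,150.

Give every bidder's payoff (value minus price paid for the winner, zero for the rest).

Bids in descending order: Buyer H £2,850, then Buyer T £2,150, then Buyer W £1,250, then Buyer K £1,050, then Buyer B £750, then Buyer E £700, then Buyer V £400.
Buyer H has the top bid and wins; the price is the second-highest bid, £2,150.
Buyer H's payoff = £2,850 − £2,150 = £700. All other bidders lose, so their payoff is 0.

Payoffs: Buyer H £700, Buyer W £0, Buyer V £0, Buyer E £0, Buyer K £0, Buyer B £0, Buyer T £0.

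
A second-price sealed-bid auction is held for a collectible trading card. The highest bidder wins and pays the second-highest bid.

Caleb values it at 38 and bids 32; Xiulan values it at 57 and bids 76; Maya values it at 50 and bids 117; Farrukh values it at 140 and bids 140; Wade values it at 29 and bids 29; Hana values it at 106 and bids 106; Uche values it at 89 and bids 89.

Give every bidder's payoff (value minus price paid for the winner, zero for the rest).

Ranking the bids: Farrukh 140 > Maya 117 > Hana 106 > Uche 89 > Xiulan 76 > Caleb 32 > Wade 29.
Farrukh has the top bid and wins; the price is the second-highest bid, 117.
Farrukh's payoff = 140 − 117 = 23. All other bidders lose, so their payoff is 0.

Payoffs: Caleb 0, Xiulan 0, Maya 0, Farrukh 23, Wade 0, Hana 0, Uche 0.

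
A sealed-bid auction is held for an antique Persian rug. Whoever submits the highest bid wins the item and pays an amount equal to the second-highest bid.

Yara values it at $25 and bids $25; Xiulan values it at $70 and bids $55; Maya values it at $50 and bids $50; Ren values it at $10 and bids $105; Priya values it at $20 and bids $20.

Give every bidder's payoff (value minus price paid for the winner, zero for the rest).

Ordered from highest: Ren $105, then Xiulan $55, then Maya $50, then Yara $25, then Priya $20.
Ren has the top bid and wins; the price is the second-highest bid, $55.
Ren's payoff = $10 − $55 = -$45. All other bidders lose, so their payoff is 0.

Payoffs: Yara $0, Xiulan $0, Maya $0, Ren -$45, Priya $0.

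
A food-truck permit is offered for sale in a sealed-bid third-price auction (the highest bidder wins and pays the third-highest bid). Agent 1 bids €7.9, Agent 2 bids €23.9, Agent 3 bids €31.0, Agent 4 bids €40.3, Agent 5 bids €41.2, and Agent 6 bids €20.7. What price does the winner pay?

The winner pays €31.0.

Ordered from highest: Agent 5 €41.2 > Agent 4 €40.3 > Agent 3 €31.0 > Agent 2 €23.9 > Agent 6 €20.7 > Agent 1 €7.9.
Agent 5 is the highest bidder, so Agent 5 wins.
Under the third-price rule, the price is the third-highest bid: €31.0.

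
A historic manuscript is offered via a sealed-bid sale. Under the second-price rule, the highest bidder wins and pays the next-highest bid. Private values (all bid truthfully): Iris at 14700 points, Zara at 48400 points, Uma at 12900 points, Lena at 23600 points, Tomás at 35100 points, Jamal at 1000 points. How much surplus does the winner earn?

Winner's surplus: 13300 points.

Ranking the bids: Zara 48400 points; Tomás 35100 points; Lena 23600 points; Iris 14700 points; Uma 12900 points; Jamal 1000 points.
Zara wins with the top bid and pays the second-highest, 35100 points.
Surplus = 48400 points − 35100 points = 13300 points.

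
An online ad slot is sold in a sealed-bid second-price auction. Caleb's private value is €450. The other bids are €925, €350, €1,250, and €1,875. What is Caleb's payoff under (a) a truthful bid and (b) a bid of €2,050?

The highest competing bid is €1,875.
Bidding truthfully at €450: the top bid is €1,875 (a rival), so Caleb loses. Payoff = €0.
Bidding €2,050: Caleb has the top bid, wins, and pays the second-highest bid €1,875. Payoff = €450 − €1,875 = -€1,425.

(a) €0  (b) -€1,425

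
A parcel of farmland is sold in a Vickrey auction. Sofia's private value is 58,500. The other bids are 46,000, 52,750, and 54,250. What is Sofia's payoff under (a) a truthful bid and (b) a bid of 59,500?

The highest competing bid is 54,250.
Bidding truthfully at 58,500: Sofia has the top bid, wins, and pays the second-highest bid 54,250. Payoff = 58,500 − 54,250 = 4,250.
Bidding 59,500: Sofia has the top bid, wins, and pays the second-highest bid 54,250. Payoff = 58,500 − 54,250 = 4,250.
The bid only affects whether you win, not the price — here both bids land on the same side of the top rival bid, so the deviation is payoff-neutral.

(a) 4,250  (b) 4,250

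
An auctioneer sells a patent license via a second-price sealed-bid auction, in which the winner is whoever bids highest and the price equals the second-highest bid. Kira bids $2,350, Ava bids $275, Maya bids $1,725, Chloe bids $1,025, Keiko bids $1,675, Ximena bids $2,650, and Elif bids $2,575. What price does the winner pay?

Ranking the bids: Ximena $2,650; Elif $2,575; Kira $2,350; Maya $1,725; Keiko $1,675; Chloe $1,025; Ava $275.
Ximena is the highest bidder, so Ximena wins.
Under the second-price rule, the price is the second-highest bid: $2,575.

$2,575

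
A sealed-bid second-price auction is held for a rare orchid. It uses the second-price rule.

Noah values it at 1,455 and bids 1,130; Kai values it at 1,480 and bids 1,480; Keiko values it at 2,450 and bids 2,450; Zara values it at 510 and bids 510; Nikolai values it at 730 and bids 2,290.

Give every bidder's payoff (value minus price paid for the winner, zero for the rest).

Payoffs: Noah 0, Kai 0, Keiko 160, Zara 0, Nikolai 0.

Ranking the bids: Keiko 2,450 > Nikolai 2,290 > Kai 1,480 > Noah 1,130 > Zara 510.
Keiko has the top bid and wins; the price is the second-highest bid, 2,290.
Keiko's payoff = 2,450 − 2,290 = 160. All other bidders lose, so their payoff is 0.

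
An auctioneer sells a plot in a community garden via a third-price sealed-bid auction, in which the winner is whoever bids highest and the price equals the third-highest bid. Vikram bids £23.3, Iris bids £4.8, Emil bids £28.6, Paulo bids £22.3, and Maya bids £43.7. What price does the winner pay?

Ranking the bids: Maya £43.7; Emil £28.6; Vikram £23.3; Paulo £22.3; Iris £4.8.
Maya is the highest bidder, so Maya wins.
Under the third-price rule, the price is the third-highest bid: £23.3.

The winner pays £23.3.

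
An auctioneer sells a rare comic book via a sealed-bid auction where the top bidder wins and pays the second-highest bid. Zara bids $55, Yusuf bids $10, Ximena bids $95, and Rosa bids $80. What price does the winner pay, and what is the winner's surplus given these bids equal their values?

Ranking the bids: Ximena $95, then Rosa $80, then Zara $55, then Yusuf $10.
Ximena is the highest bidder, so Ximena wins.
Under the second-price rule, the price is the second-highest bid: $80.
Surplus = $95 − $80 = $15.

The winner pays $80 for a surplus of $15.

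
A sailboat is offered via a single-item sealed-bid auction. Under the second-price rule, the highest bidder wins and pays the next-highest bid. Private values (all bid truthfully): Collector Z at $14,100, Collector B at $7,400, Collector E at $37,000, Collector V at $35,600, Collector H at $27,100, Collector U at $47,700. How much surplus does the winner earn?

Sorted high to low: Collector U $47,700; Collector E $37,000; Collector V $35,600; Collector H $27,100; Collector Z $14,100; Collector B $7,400.
Collector U wins with the top bid and pays the second-highest, $37,000.
Surplus = $47,700 − $37,000 = $10,700.

Winner's surplus: $10,700.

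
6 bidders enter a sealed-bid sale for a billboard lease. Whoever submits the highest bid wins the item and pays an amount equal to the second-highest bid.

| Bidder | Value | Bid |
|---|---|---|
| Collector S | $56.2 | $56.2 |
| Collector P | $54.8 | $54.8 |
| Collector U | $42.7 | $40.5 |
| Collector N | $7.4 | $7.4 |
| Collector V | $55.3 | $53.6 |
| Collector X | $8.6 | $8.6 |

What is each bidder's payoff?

Bids in descending order: Collector S $56.2, then Collector P $54.8, then Collector V $53.6, then Collector U $40.5, then Collector X $8.6, then Collector N $7.4.
Collector S has the top bid and wins; the price is the second-highest bid, $54.8.
Collector S's payoff = $56.2 − $54.8 = $1.4. All other bidders lose, so their payoff is 0.

Payoffs: Collector S $1.4, Collector P $0.0, Collector U $0.0, Collector N $0.0, Collector V $0.0, Collector X $0.0.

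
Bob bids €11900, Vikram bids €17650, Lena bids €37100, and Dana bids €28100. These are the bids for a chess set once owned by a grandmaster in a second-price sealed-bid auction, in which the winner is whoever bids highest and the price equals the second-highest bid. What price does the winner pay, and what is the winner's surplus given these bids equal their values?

Sorted high to low: Lena €37100; Dana €28100; Vikram €17650; Bob €11900.
Lena is the highest bidder, so Lena wins.
Under the second-price rule, the price is the second-highest bid: €28100.
Surplus = €37100 − €28100 = €9000.

Price €28100; surplus €9000.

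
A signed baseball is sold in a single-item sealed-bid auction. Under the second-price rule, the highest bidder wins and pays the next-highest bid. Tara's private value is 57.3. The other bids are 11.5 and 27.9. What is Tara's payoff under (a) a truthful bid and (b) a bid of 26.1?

Truthful: 29.4; alternative: 0.0.

The highest competing bid is 27.9.
Bidding truthfully at 57.3: Tara has the top bid, wins, and pays the second-highest bid 27.9. Payoff = 57.3 − 27.9 = 29.4.
Bidding 26.1: the top bid is 27.9 (a rival), so Tara loses. Payoff = 0.0.
Deviating from a truthful bid can only lose payoff in a second-price auction — never gain.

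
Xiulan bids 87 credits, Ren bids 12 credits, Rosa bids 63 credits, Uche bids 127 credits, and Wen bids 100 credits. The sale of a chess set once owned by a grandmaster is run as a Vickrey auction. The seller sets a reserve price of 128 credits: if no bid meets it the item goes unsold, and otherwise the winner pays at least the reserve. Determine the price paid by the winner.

Bids in descending order: Uche 127 credits, then Wen 100 credits, then Xiulan 87 credits, then Rosa 63 credits, then Ren 12 credits.
The top bid 127 credits is below the reserve 128 credits, so the item goes unsold and nothing is paid.

unsold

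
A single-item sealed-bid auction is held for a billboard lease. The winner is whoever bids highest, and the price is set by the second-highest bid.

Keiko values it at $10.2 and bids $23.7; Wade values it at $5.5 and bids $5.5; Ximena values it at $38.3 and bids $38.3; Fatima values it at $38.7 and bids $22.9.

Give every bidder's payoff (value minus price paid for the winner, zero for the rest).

Ordered from highest: Ximena $38.3 > Keiko $23.7 > Fatima $22.9 > Wade $5.5.
Ximena has the top bid and wins; the price is the second-highest bid, $23.7.
Ximena's payoff = $38.3 − $23.7 = $14.6. All other bidders lose, so their payoff is 0.

Payoffs: Keiko $0.0, Wade $0.0, Ximena $14.6, Fatima $0.0.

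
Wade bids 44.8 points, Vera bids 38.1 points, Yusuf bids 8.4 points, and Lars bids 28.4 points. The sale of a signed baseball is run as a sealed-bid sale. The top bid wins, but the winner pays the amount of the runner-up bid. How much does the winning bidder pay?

Ordered from highest: Wade 44.8 points > Vera 38.1 points > Lars 28.4 points > Yusuf 8.4 points.
Wade has the highest bid, so Wade wins.
The second-highest bid is 38.1 points, so that is what Wade pays.

Price paid: 38.1 points.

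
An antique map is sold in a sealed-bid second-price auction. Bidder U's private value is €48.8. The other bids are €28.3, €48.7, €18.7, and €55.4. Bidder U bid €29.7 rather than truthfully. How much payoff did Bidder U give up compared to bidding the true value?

Payoff forgone: €0.0.

The highest competing bid is €55.4.
Bidding truthfully at €48.8: the top bid is €55.4 (a rival), so Bidder U loses. Payoff = €0.0.
Bidding €29.7: the top bid is €55.4 (a rival), so Bidder U loses. Payoff = €0.0.
Regret = truthful payoff − actual payoff = €0.0 − €0.0 = €0.0.
The bid only affects whether you win, not the price — here both bids land on the same side of the top rival bid, so the deviation is payoff-neutral.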